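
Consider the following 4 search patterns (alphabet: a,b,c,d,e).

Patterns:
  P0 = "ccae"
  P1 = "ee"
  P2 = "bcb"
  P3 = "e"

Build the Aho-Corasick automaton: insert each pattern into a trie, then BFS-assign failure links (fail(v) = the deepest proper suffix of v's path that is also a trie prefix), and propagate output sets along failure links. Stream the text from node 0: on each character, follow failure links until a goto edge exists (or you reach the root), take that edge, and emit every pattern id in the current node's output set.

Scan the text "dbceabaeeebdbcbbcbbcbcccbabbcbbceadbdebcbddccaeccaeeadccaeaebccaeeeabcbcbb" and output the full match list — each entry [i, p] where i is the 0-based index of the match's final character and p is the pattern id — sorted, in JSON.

Build automaton:
Trie (insert patterns):
  0='ε' goto b→7 c→1 e→5
  1='c' goto c→2
  2='cc' goto a→3
  3='cca' goto e→4
  4='ccae' goto ·  ←P0
  5='e' goto e→6  ←P3
  6='ee' goto ·  ←P1
  7='b' goto c→8
  8='bc' goto b→9
  9='bcb' goto ·  ←P2

BFS fail/out derivation:
  n1('c'): parent n0 fail=0; on 'c' 0 → fail=0;  out ∅∪∅=∅
  n5('e'): parent n0 fail=0; on 'e' 0 → fail=0;  out {3}∪∅={3}
  n7('b'): parent n0 fail=0; on 'b' 0 → fail=0;  out ∅∪∅=∅
  n2('cc'): parent n1 fail=0; on 'c' 0 → fail=1;  out ∅∪∅=∅
  n6('ee'): parent n5 fail=0; on 'e' 0 → fail=5;  out {1}∪{3}={1,3}
  n8('bc'): parent n7 fail=0; on 'c' 0 → fail=1;  out ∅∪∅=∅
  n3('cca'): parent n2 fail=1; on 'a' 1→0 → fail=0;  out ∅∪∅=∅
  n9('bcb'): parent n8 fail=1; on 'b' 1→0 → fail=7;  out {2}∪∅={2}
  n4('ccae'): parent n3 fail=0; on 'e' 0 → fail=5;  out {0}∪{3}={0,3}

Run:
pos 0 'd': at 0
pos 1 'b': at 7
pos 2 'c': at 8
pos 3 'e': at 5 (via fail)  emit P3@[3:3]
pos 4 'a': at 0 (via fail)
pos 5 'b': at 7
pos 6 'a': at 0 (via fail)
pos 7 'e': at 5  emit P3@[7:7]
pos 8 'e': at 6  emit P1@[7:8],P3@[8:8]
pos 9 'e': at 6 (via fail)  emit P1@[8:9],P3@[9:9]
pos 10 'b': at 7 (via fail)
pos 11 'd': at 0 (via fail)
pos 12 'b': at 7
pos 13 'c': at 8
pos 14 'b': at 9  emit P2@[12:14]
pos 15 'b': at 7 (via fail)
pos 16 'c': at 8
pos 17 'b': at 9  emit P2@[15:17]
pos 18 'b': at 7 (via fail)
pos 19 'c': at 8
pos 20 'b': at 9  emit P2@[18:20]
pos 21 'c': at 8 (via fail)
pos 22 'c': at 2 (via fail)
pos 23 'c': at 2 (via fail)
pos 24 'b': at 7 (via fail)
pos 25 'a': at 0 (via fail)
pos 26 'b': at 7
pos 27 'b': at 7 (via fail)
pos 28 'c': at 8
pos 29 'b': at 9  emit P2@[27:29]
pos 30 'b': at 7 (via fail)
pos 31 'c': at 8
pos 32 'e': at 5 (via fail)  emit P3@[32:32]
pos 33 'a': at 0 (via fail)
pos 34 'd': at 0
pos 35 'b': at 7
pos 36 'd': at 0 (via fail)
pos 37 'e': at 5  emit P3@[37:37]
pos 38 'b': at 7 (via fail)
pos 39 'c': at 8
pos 40 'b': at 9  emit P2@[38:40]
pos 41 'd': at 0 (via fail)
pos 42 'd': at 0
pos 43 'c': at 1
pos 44 'c': at 2
pos 45 'a': at 3
pos 46 'e': at 4  emit P0@[43:46],P3@[46:46]
pos 47 'c': at 1 (via fail)
pos 48 'c': at 2
pos 49 'a': at 3
pos 50 'e': at 4  emit P0@[47:50],P3@[50:50]
pos 51 'e': at 6 (via fail)  emit P1@[50:51],P3@[51:51]
pos 52 'a': at 0 (via fail)
pos 53 'd': at 0
pos 54 'c': at 1
pos 55 'c': at 2
pos 56 'a': at 3
pos 57 'e': at 4  emit P0@[54:57],P3@[57:57]
pos 58 'a': at 0 (via fail)
pos 59 'e': at 5  emit P3@[59:59]
pos 60 'b': at 7 (via fail)
pos 61 'c': at 8
pos 62 'c': at 2 (via fail)
pos 63 'a': at 3
pos 64 'e': at 4  emit P0@[61:64],P3@[64:64]
pos 65 'e': at 6 (via fail)  emit P1@[64:65],P3@[65:65]
pos 66 'e': at 6 (via fail)  emit P1@[65:66],P3@[66:66]
pos 67 'a': at 0 (via fail)
pos 68 'b': at 7
pos 69 'c': at 8
pos 70 'b': at 9  emit P2@[68:70]
pos 71 'c': at 8 (via fail)
pos 72 'b': at 9  emit P2@[70:72]
pos 73 'b': at 7 (via fail)

Matches: [[3,3],[7,3],[8,1],[8,3],[9,1],[9,3],[14,2],[17,2],[20,2],[29,2],[32,3],[37,3],[40,2],[46,0],[46,3],[50,0],[50,3],[51,1],[51,3],[57,0],[57,3],[59,3],[64,0],[64,3],[65,1],[65,3],[66,1],[66,3],[70,2],[72,2]]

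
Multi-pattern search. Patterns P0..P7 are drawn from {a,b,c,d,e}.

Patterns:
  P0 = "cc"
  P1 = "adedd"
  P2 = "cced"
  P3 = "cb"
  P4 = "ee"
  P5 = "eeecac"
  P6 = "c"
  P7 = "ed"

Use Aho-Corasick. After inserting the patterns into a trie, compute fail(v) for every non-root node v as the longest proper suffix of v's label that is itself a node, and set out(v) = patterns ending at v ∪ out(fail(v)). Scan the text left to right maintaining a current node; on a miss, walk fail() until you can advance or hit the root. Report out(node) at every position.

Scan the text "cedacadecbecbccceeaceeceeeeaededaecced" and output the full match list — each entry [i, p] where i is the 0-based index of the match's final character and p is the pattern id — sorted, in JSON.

Build automaton:
Trie (insert patterns):
  0='ε' goto a→3 c→1 e→11
  1='c' goto b→10 c→2  [P6 ends]
  2='cc' goto e→8  [P0 ends]
  3='a' goto d→4
  4='ad' goto e→5
  5='ade' goto d→6
  6='aded' goto d→7
  7='adedd' goto ·  [P1 ends]
  8='cce' goto d→9
  9='cced' goto ·  [P2 ends]
  10='cb' goto ·  [P3 ends]
  11='e' goto d→17 e→12
  12='ee' goto e→13  [P4 ends]
  13='eee' goto c→14
  14='eeec' goto a→15
  15='eeeca' goto c→16
  16='eeecac' goto ·  [P5 ends]
  17='ed' goto ·  [P7 ends]

Failure links (BFS by depth):
  n1('c'): parent n0 fail=0; on 'c' 0 → fail=0;  out {6}∪∅={6}
  n3('a'): parent n0 fail=0; on 'a' 0 → fail=0;  out ∅∪∅=∅
  n11('e'): parent n0 fail=0; on 'e' 0 → fail=0;  out ∅∪∅=∅
  n2('cc'): parent n1 fail=0; on 'c' 0 → fail=1;  out {0}∪{6}={0,6}
  n4('ad'): parent n3 fail=0; on 'd' 0 → fail=0;  out ∅∪∅=∅
  n10('cb'): parent n1 fail=0; on 'b' 0 → fail=0;  out {3}∪∅={3}
  n12('ee'): parent n11 fail=0; on 'e' 0 → fail=11;  out {4}∪∅={4}
  n17('ed'): parent n11 fail=0; on 'd' 0 → fail=0;  out {7}∪∅={7}
  n5('ade'): parent n4 fail=0; on 'e' 0 → fail=11;  out ∅∪∅=∅
  n8('cce'): parent n2 fail=1; on 'e' 1→0 → fail=11;  out ∅∪∅=∅
  n13('eee'): parent n12 fail=11; on 'e' 11 → fail=12;  out ∅∪{4}={4}
  n6('aded'): parent n5 fail=11; on 'd' 11 → fail=17;  out ∅∪{7}={7}
  n9('cced'): parent n8 fail=11; on 'd' 11 → fail=17;  out {2}∪{7}={2,7}
  n14('eeec'): parent n13 fail=12; on 'c' 12→11→0 → fail=1;  out ∅∪{6}={6}
  n7('adedd'): parent n6 fail=17; on 'd' 17→0 → fail=0;  out {1}∪∅={1}
  n15('eeeca'): parent n14 fail=1; on 'a' 1→0 → fail=3;  out ∅∪∅=∅
  n16('eeecac'): parent n15 fail=3; on 'c' 3→0 → fail=1;  out {5}∪{6}={5,6}

Text stream:
[0] read 'c'  n0⇒n1  → match P6@[0:0]
[1] read 'e'  n1⇒n11 (via fail)
[2] read 'd'  n11⇒n17  → match P7@[1:2]
[3] read 'a'  n17⇒n3 (via fail)
[4] read 'c'  n3⇒n1 (via fail)  → match P6@[4:4]
[5] read 'a'  n1⇒n3 (via fail)
[6] read 'd'  n3⇒n4
[7] read 'e'  n4⇒n5
[8] read 'c'  n5⇒n1 (via fail)  → match P6@[8:8]
[9] read 'b'  n1⇒n10  → match P3@[8:9]
[10] read 'e'  n10⇒n11 (via fail)
[11] read 'c'  n11⇒n1 (via fail)  → match P6@[11:11]
[12] read 'b'  n1⇒n10  → match P3@[11:12]
[13] read 'c'  n10⇒n1 (via fail)  → match P6@[13:13]
[14] read 'c'  n1⇒n2  → match P0@[13:14],P6@[14:14]
[15] read 'c'  n2⇒n2 (via fail)  → match P0@[14:15],P6@[15:15]
[16] read 'e'  n2⇒n8
[17] read 'e'  n8⇒n12 (via fail)  → match P4@[16:17]
[18] read 'a'  n12⇒n3 (via fail)
[19] read 'c'  n3⇒n1 (via fail)  → match P6@[19:19]
[20] read 'e'  n1⇒n11 (via fail)
[21] read 'e'  n11⇒n12  → match P4@[20:21]
[22] read 'c'  n12⇒n1 (via fail)  → match P6@[22:22]
[23] read 'e'  n1⇒n11 (via fail)
[24] read 'e'  n11⇒n12  → match P4@[23:24]
[25] read 'e'  n12⇒n13  → match P4@[24:25]
[26] read 'e'  n13⇒n13 (via fail)  → match P4@[25:26]
[27] read 'a'  n13⇒n3 (via fail)
[28] read 'e'  n3⇒n11 (via fail)
[29] read 'd'  n11⇒n17  → match P7@[28:29]
[30] read 'e'  n17⇒n11 (via fail)
[31] read 'd'  n11⇒n17  → match P7@[30:31]
[32] read 'a'  n17⇒n3 (via fail)
[33] read 'e'  n3⇒n11 (via fail)
[34] read 'c'  n11⇒n1 (via fail)  → match P6@[34:34]
[35] read 'c'  n1⇒n2  → match P0@[34:35],P6@[35:35]
[36] read 'e'  n2⇒n8
[37] read 'd'  n8⇒n9  → match P2@[34:37],P7@[36:37]

Result: [[0,6],[2,7],[4,6],[8,6],[9,3],[11,6],[12,3],[13,6],[14,0],[14,6],[15,0],[15,6],[17,4],[19,6],[21,4],[22,6],[24,4],[25,4],[26,4],[29,7],[31,7],[34,6],[35,0],[35,6],[37,2],[37,7]]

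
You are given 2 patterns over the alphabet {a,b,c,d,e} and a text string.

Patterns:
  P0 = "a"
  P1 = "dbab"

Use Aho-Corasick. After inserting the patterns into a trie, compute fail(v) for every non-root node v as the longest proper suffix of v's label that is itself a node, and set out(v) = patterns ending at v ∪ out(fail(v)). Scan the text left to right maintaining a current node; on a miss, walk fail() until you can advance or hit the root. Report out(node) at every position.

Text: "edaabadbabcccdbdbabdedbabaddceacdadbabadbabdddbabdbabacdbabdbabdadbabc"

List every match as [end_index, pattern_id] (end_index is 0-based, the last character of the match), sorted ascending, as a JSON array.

Construct AC machine:
Trie nodes:
  n0 'ε': a→1 d→2
  n1 'a': ·  [P0 ends]
  n2 'd': b→3
  n3 'db': a→4
  n4 'dba': b→5
  n5 'dbab': ·  [P1 ends]

Failure links (BFS by depth):
  fail(1) 'a': from fail(0)=0 chase 'a': 0 ⇒ 0;  out={0}∪out(0)={0}
  fail(2) 'd': from fail(0)=0 chase 'd': 0 ⇒ 0;  out=∅∪out(0)=∅
  fail(3) 'db': from fail(2)=0 chase 'b': 0 ⇒ 0;  out=∅∪out(0)=∅
  fail(4) 'dba': from fail(3)=0 chase 'a': 0 ⇒ 1;  out=∅∪out(1)={0}
  fail(5) 'dbab': from fail(4)=1 chase 'b': 1→0 ⇒ 0;  out={1}∪out(0)={1}

Text stream:
i=0 'e': node 0→0
i=1 'd': node 0→2
i=2 'a': node 2→1 ·f  emit P0@[2:2]
i=3 'a': node 1→1 ·f  emit P0@[3:3]
i=4 'b': node 1→0 ·f
i=5 'a': node 0→1  emit P0@[5:5]
i=6 'd': node 1→2 ·f
i=7 'b': node 2→3
i=8 'a': node 3→4  emit P0@[8:8]
i=9 'b': node 4→5  emit P1@[6:9]
i=10 'c': node 5→0 ·f
i=11 'c': node 0→0
i=12 'c': node 0→0
i=13 'd': node 0→2
i=14 'b': node 2→3
i=15 'd': node 3→2 ·f
i=16 'b': node 2→3
i=17 'a': node 3→4  emit P0@[17:17]
i=18 'b': node 4→5  emit P1@[15:18]
i=19 'd': node 5→2 ·f
i=20 'e': node 2→0 ·f
i=21 'd': node 0→2
i=22 'b': node 2→3
i=23 'a': node 3→4  emit P0@[23:23]
i=24 'b': node 4→5  emit P1@[21:24]
i=25 'a': node 5→1 ·f  emit P0@[25:25]
i=26 'd': node 1→2 ·f
i=27 'd': node 2→2 ·f
i=28 'c': node 2→0 ·f
i=29 'e': node 0→0
i=30 'a': node 0→1  emit P0@[30:30]
i=31 'c': node 1→0 ·f
i=32 'd': node 0→2
i=33 'a': node 2→1 ·f  emit P0@[33:33]
i=34 'd': node 1→2 ·f
i=35 'b': node 2→3
i=36 'a': node 3→4  emit P0@[36:36]
i=37 'b': node 4→5  emit P1@[34:37]
i=38 'a': node 5→1 ·f  emit P0@[38:38]
i=39 'd': node 1→2 ·f
i=40 'b': node 2→3
i=41 'a': node 3→4  emit P0@[41:41]
i=42 'b': node 4→5  emit P1@[39:42]
i=43 'd': node 5→2 ·f
i=44 'd': node 2→2 ·f
i=45 'd': node 2→2 ·f
i=46 'b': node 2→3
i=47 'a': node 3→4  emit P0@[47:47]
i=48 'b': node 4→5  emit P1@[45:48]
i=49 'd': node 5→2 ·f
i=50 'b': node 2→3
i=51 'a': node 3→4  emit P0@[51:51]
i=52 'b': node 4→5  emit P1@[49:52]
i=53 'a': node 5→1 ·f  emit P0@[53:53]
i=54 'c': node 1→0 ·f
i=55 'd': node 0→2
i=56 'b': node 2→3
i=57 'a': node 3→4  emit P0@[57:57]
i=58 'b': node 4→5  emit P1@[55:58]
i=59 'd': node 5→2 ·f
i=60 'b': node 2→3
i=61 'a': node 3→4  emit P0@[61:61]
i=62 'b': node 4→5  emit P1@[59:62]
i=63 'd': node 5→2 ·f
i=64 'a': node 2→1 ·f  emit P0@[64:64]
i=65 'd': node 1→2 ·f
i=66 'b': node 2→3
i=67 'a': node 3→4  emit P0@[67:67]
i=68 'b': node 4→5  emit P1@[65:68]
i=69 'c': node 5→0 ·f

Matches: [[2,0],[3,0],[5,0],[8,0],[9,1],[17,0],[18,1],[23,0],[24,1],[25,0],[30,0],[33,0],[36,0],[37,1],[38,0],[41,0],[42,1],[47,0],[48,1],[51,0],[52,1],[53,0],[57,0],[58,1],[61,0],[62,1],[64,0],[67,0],[68,1]]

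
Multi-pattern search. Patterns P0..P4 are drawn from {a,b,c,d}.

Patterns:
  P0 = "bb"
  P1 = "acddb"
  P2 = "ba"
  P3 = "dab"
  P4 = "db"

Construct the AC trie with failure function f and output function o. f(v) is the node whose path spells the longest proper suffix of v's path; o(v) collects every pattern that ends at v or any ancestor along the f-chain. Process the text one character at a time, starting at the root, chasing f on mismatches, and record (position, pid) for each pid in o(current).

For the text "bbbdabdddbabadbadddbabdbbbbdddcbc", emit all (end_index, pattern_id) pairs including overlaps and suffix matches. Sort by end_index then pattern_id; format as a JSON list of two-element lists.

Build:
Trie nodes:
  n0 'ε': a→3 b→1 d→9
  n1 'b': a→8 b→2
  n2 'bb': ·  ←P0
  n3 'a': c→4
  n4 'ac': d→5
  n5 'acd': d→6
  n6 'acdd': b→7
  n7 'acddb': ·  ←P1
  n8 'ba': ·  ←P2
  n9 'd': a→10 b→12
  n10 'da': b→11
  n11 'dab': ·  ←P3
  n12 'db': ·  ←P4

BFS fail/out derivation:
  n1('b'): parent n0 fail=0; on 'b' 0 → fail=0;  out ∅∪∅=∅
  n3('a'): parent n0 fail=0; on 'a' 0 → fail=0;  out ∅∪∅=∅
  n9('d'): parent n0 fail=0; on 'd' 0 → fail=0;  out ∅∪∅=∅
  n2('bb'): parent n1 fail=0; on 'b' 0 → fail=1;  out {0}∪∅={0}
  n4('ac'): parent n3 fail=0; on 'c' 0 → fail=0;  out ∅∪∅=∅
  n8('ba'): parent n1 fail=0; on 'a' 0 → fail=3;  out {2}∪∅={2}
  n10('da'): parent n9 fail=0; on 'a' 0 → fail=3;  out ∅∪∅=∅
  n12('db'): parent n9 fail=0; on 'b' 0 → fail=1;  out {4}∪∅={4}
  n5('acd'): parent n4 fail=0; on 'd' 0 → fail=9;  out ∅∪∅=∅
  n11('dab'): parent n10 fail=3; on 'b' 3→0 → fail=1;  out {3}∪∅={3}
  n6('acdd'): parent n5 fail=9; on 'd' 9→0 → fail=9;  out ∅∪∅=∅
  n7('acddb'): parent n6 fail=9; on 'b' 9 → fail=12;  out {1}∪{4}={1,4}

Text stream:
[0] read 'b'  n0⇒n1
[1] read 'b'  n1⇒n2  ** P0@[0:1]
[2] read 'b'  n2⇒n2 (fail-walked)  ** P0@[1:2]
[3] read 'd'  n2⇒n9 (fail-walked)
[4] read 'a'  n9⇒n10
[5] read 'b'  n10⇒n11  ** P3@[3:5]
[6] read 'd'  n11⇒n9 (fail-walked)
[7] read 'd'  n9⇒n9 (fail-walked)
[8] read 'd'  n9⇒n9 (fail-walked)
[9] read 'b'  n9⇒n12  ** P4@[8:9]
[10] read 'a'  n12⇒n8 (fail-walked)  ** P2@[9:10]
[11] read 'b'  n8⇒n1 (fail-walked)
[12] read 'a'  n1⇒n8  ** P2@[11:12]
[13] read 'd'  n8⇒n9 (fail-walked)
[14] read 'b'  n9⇒n12  ** P4@[13:14]
[15] read 'a'  n12⇒n8 (fail-walked)  ** P2@[14:15]
[16] read 'd'  n8⇒n9 (fail-walked)
[17] read 'd'  n9⇒n9 (fail-walked)
[18] read 'd'  n9⇒n9 (fail-walked)
[19] read 'b'  n9⇒n12  ** P4@[18:19]
[20] read 'a'  n12⇒n8 (fail-walked)  ** P2@[19:20]
[21] read 'b'  n8⇒n1 (fail-walked)
[22] read 'd'  n1⇒n9 (fail-walked)
[23] read 'b'  n9⇒n12  ** P4@[22:23]
[24] read 'b'  n12⇒n2 (fail-walked)  ** P0@[23:24]
[25] read 'b'  n2⇒n2 (fail-walked)  ** P0@[24:25]
[26] read 'b'  n2⇒n2 (fail-walked)  ** P0@[25:26]
[27] read 'd'  n2⇒n9 (fail-walked)
[28] read 'd'  n9⇒n9 (fail-walked)
[29] read 'd'  n9⇒n9 (fail-walked)
[30] read 'c'  n9⇒n0 (fail-walked)
[31] read 'b'  n0⇒n1
[32] read 'c'  n1⇒n0 (fail-walked)

Result: [[1,0],[2,0],[5,3],[9,4],[10,2],[12,2],[14,4],[15,2],[19,4],[20,2],[23,4],[24,0],[25,0],[26,0]]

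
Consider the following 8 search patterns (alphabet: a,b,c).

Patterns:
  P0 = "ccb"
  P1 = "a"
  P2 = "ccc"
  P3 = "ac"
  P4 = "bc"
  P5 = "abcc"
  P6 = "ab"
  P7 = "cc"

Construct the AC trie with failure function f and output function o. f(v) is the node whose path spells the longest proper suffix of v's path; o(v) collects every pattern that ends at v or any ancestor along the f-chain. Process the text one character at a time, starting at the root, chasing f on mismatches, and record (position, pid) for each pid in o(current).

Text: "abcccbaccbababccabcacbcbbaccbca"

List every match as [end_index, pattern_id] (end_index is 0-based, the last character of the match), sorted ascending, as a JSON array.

Build automaton:
Trie (insert patterns):
  n0 'ε': a→4 b→7 c→1
  n1 'c': c→2
  n2 'cc': b→3 c→5  [P7 ends]
  n3 'ccb': ·  [P0 ends]
  n4 'a': b→9 c→6  [P1 ends]
  n5 'ccc': ·  [P2 ends]
  n6 'ac': ·  [P3 ends]
  n7 'b': c→8
  n8 'bc': ·  [P4 ends]
  n9 'ab': c→10  [P6 ends]
  n10 'abc': c→11
  n11 'abcc': ·  [P5 ends]

BFS fail/out derivation:
  n1('c'): parent n0 fail=0; on 'c' 0 → fail=0;  out ∅∪∅=∅
  n4('a'): parent n0 fail=0; on 'a' 0 → fail=0;  out {1}∪∅={1}
  n7('b'): parent n0 fail=0; on 'b' 0 → fail=0;  out ∅∪∅=∅
  n2('cc'): parent n1 fail=0; on 'c' 0 → fail=1;  out {7}∪∅={7}
  n6('ac'): parent n4 fail=0; on 'c' 0 → fail=1;  out {3}∪∅={3}
  n8('bc'): parent n7 fail=0; on 'c' 0 → fail=1;  out {4}∪∅={4}
  n9('ab'): parent n4 fail=0; on 'b' 0 → fail=7;  out {6}∪∅={6}
  n3('ccb'): parent n2 fail=1; on 'b' 1→0 → fail=7;  out {0}∪∅={0}
  n5('ccc'): parent n2 fail=1; on 'c' 1 → fail=2;  out {2}∪{7}={2,7}
  n10('abc'): parent n9 fail=7; on 'c' 7 → fail=8;  out ∅∪{4}={4}
  n11('abcc'): parent n10 fail=8; on 'c' 8→1 → fail=2;  out {5}∪{7}={5,7}

Run:
pos 0 'a': at 4  emit P1@[0:0]
pos 1 'b': at 9  emit P6@[0:1]
pos 2 'c': at 10  emit P4@[1:2]
pos 3 'c': at 11  emit P5@[0:3],P7@[2:3]
pos 4 'c': at 5 (via fail)  emit P2@[2:4],P7@[3:4]
pos 5 'b': at 3 (via fail)  emit P0@[3:5]
pos 6 'a': at 4 (via fail)  emit P1@[6:6]
pos 7 'c': at 6  emit P3@[6:7]
pos 8 'c': at 2 (via fail)  emit P7@[7:8]
pos 9 'b': at 3  emit P0@[7:9]
pos 10 'a': at 4 (via fail)  emit P1@[10:10]
pos 11 'b': at 9  emit P6@[10:11]
pos 12 'a': at 4 (via fail)  emit P1@[12:12]
pos 13 'b': at 9  emit P6@[12:13]
pos 14 'c': at 10  emit P4@[13:14]
pos 15 'c': at 11  emit P5@[12:15],P7@[14:15]
pos 16 'a': at 4 (via fail)  emit P1@[16:16]
pos 17 'b': at 9  emit P6@[16:17]
pos 18 'c': at 10  emit P4@[17:18]
pos 19 'a': at 4 (via fail)  emit P1@[19:19]
pos 20 'c': at 6  emit P3@[19:20]
pos 21 'b': at 7 (via fail)
pos 22 'c': at 8  emit P4@[21:22]
pos 23 'b': at 7 (via fail)
pos 24 'b': at 7 (via fail)
pos 25 'a': at 4 (via fail)  emit P1@[25:25]
pos 26 'c': at 6  emit P3@[25:26]
pos 27 'c': at 2 (via fail)  emit P7@[26:27]
pos 28 'b': at 3  emit P0@[26:28]
pos 29 'c': at 8 (via fail)  emit P4@[28:29]
pos 30 'a': at 4 (via fail)  emit P1@[30:30]

Result: [[0,1],[1,6],[2,4],[3,5],[3,7],[4,2],[4,7],[5,0],[6,1],[7,3],[8,7],[9,0],[10,1],[11,6],[12,1],[13,6],[14,4],[15,5],[15,7],[16,1],[17,6],[18,4],[19,1],[20,3],[22,4],[25,1],[26,3],[27,7],[28,0],[29,4],[30,1]]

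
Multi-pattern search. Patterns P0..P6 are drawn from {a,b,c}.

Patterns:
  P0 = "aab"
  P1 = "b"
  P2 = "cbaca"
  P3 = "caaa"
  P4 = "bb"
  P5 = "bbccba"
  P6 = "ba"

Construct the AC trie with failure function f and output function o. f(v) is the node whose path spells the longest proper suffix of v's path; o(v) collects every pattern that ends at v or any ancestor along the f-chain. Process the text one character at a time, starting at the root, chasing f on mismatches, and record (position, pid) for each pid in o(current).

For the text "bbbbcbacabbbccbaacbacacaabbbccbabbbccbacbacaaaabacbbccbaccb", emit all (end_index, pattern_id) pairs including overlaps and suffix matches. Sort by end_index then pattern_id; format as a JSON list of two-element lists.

Construct AC machine:
Trie nodes:
  0='ε' goto a→1 b→4 c→5
  1='a' goto a→2
  2='aa' goto b→3
  3='aab' goto ·  ←P0
  4='b' goto a→18 b→13  ←P1
  5='c' goto a→10 b→6
  6='cb' goto a→7
  7='cba' goto c→8
  8='cbac' goto a→9
  9='cbaca' goto ·  ←P2
  10='ca' goto a→11
  11='caa' goto a→12
  12='caaa' goto ·  ←P3
  13='bb' goto c→14  ←P4
  14='bbc' goto c→15
  15='bbcc' goto b→16
  16='bbccb' goto a→17
  17='bbccba' goto ·  ←P5
  18='ba' goto ·  ←P6

BFS fail/out derivation:
  fail(1) 'a': from fail(0)=0 chase 'a': 0 ⇒ 0;  out=∅∪out(0)=∅
  fail(4) 'b': from fail(0)=0 chase 'b': 0 ⇒ 0;  out={1}∪out(0)={1}
  fail(5) 'c': from fail(0)=0 chase 'c': 0 ⇒ 0;  out=∅∪out(0)=∅
  fail(2) 'aa': from fail(1)=0 chase 'a': 0 ⇒ 1;  out=∅∪out(1)=∅
  fail(6) 'cb': from fail(5)=0 chase 'b': 0 ⇒ 4;  out=∅∪out(4)={1}
  fail(10) 'ca': from fail(5)=0 chase 'a': 0 ⇒ 1;  out=∅∪out(1)=∅
  fail(13) 'bb': from fail(4)=0 chase 'b': 0 ⇒ 4;  out={4}∪out(4)={1,4}
  fail(18) 'ba': from fail(4)=0 chase 'a': 0 ⇒ 1;  out={6}∪out(1)={6}
  fail(3) 'aab': from fail(2)=1 chase 'b': 1→0 ⇒ 4;  out={0}∪out(4)={0,1}
  fail(7) 'cba': from fail(6)=4 chase 'a': 4 ⇒ 18;  out=∅∪out(18)={6}
  fail(11) 'caa': from fail(10)=1 chase 'a': 1 ⇒ 2;  out=∅∪out(2)=∅
  fail(14) 'bbc': from fail(13)=4 chase 'c': 4→0 ⇒ 5;  out=∅∪out(5)=∅
  fail(8) 'cbac': from fail(7)=18 chase 'c': 18→1→0 ⇒ 5;  out=∅∪out(5)=∅
  fail(12) 'caaa': from fail(11)=2 chase 'a': 2→1 ⇒ 2;  out={3}∪out(2)={3}
  fail(15) 'bbcc': from fail(14)=5 chase 'c': 5→0 ⇒ 5;  out=∅∪out(5)=∅
  fail(9) 'cbaca': from fail(8)=5 chase 'a': 5 ⇒ 10;  out={2}∪out(10)={2}
  fail(16) 'bbccb': from fail(15)=5 chase 'b': 5 ⇒ 6;  out=∅∪out(6)={1}
  fail(17) 'bbccba': from fail(16)=6 chase 'a': 6 ⇒ 7;  out={5}∪out(7)={5,6}

Scan:
pos 0 'b': at 4  → match P1@[0:0]
pos 1 'b': at 13  → match P1@[1:1],P4@[0:1]
pos 2 'b': at 13 (via fail)  → match P1@[2:2],P4@[1:2]
pos 3 'b': at 13 (via fail)  → match P1@[3:3],P4@[2:3]
pos 4 'c': at 14
pos 5 'b': at 6 (via fail)  → match P1@[5:5]
pos 6 'a': at 7  → match P6@[5:6]
pos 7 'c': at 8
pos 8 'a': at 9  → match P2@[4:8]
pos 9 'b': at 4 (via fail)  → match P1@[9:9]
pos 10 'b': at 13  → match P1@[10:10],P4@[9:10]
pos 11 'b': at 13 (via fail)  → match P1@[11:11],P4@[10:11]
pos 12 'c': at 14
pos 13 'c': at 15
pos 14 'b': at 16  → match P1@[14:14]
pos 15 'a': at 17  → match P5@[10:15],P6@[14:15]
pos 16 'a': at 2 (via fail)
pos 17 'c': at 5 (via fail)
pos 18 'b': at 6  → match P1@[18:18]
pos 19 'a': at 7  → match P6@[18:19]
pos 20 'c': at 8
pos 21 'a': at 9  → match P2@[17:21]
pos 22 'c': at 5 (via fail)
pos 23 'a': at 10
pos 24 'a': at 11
pos 25 'b': at 3 (via fail)  → match P0@[23:25],P1@[25:25]
pos 26 'b': at 13 (via fail)  → match P1@[26:26],P4@[25:26]
pos 27 'b': at 13 (via fail)  → match P1@[27:27],P4@[26:27]
pos 28 'c': at 14
pos 29 'c': at 15
pos 30 'b': at 16  → match P1@[30:30]
pos 31 'a': at 17  → match P5@[26:31],P6@[30:31]
pos 32 'b': at 4 (via fail)  → match P1@[32:32]
pos 33 'b': at 13  → match P1@[33:33],P4@[32:33]
pos 34 'b': at 13 (via fail)  → match P1@[34:34],P4@[33:34]
pos 35 'c': at 14
pos 36 'c': at 15
pos 37 'b': at 16  → match P1@[37:37]
pos 38 'a': at 17  → match P5@[33:38],P6@[37:38]
pos 39 'c': at 8 (via fail)
pos 40 'b': at 6 (via fail)  → match P1@[40:40]
pos 41 'a': at 7  → match P6@[40:41]
pos 42 'c': at 8
pos 43 'a': at 9  → match P2@[39:43]
pos 44 'a': at 11 (via fail)
pos 45 'a': at 12  → match P3@[42:45]
pos 46 'a': at 2 (via fail)
pos 47 'b': at 3  → match P0@[45:47],P1@[47:47]
pos 48 'a': at 18 (via fail)  → match P6@[47:48]
pos 49 'c': at 5 (via fail)
pos 50 'b': at 6  → match P1@[50:50]
pos 51 'b': at 13 (via fail)  → match P1@[51:51],P4@[50:51]
pos 52 'c': at 14
pos 53 'c': at 15
pos 54 'b': at 16  → match P1@[54:54]
pos 55 'a': at 17  → match P5@[50:55],P6@[54:55]
pos 56 'c': at 8 (via fail)
pos 57 'c': at 5 (via fail)
pos 58 'b': at 6  → match P1@[58:58]

All matches (sorted): [[0,1],[1,1],[1,4],[2,1],[2,4],[3,1],[3,4],[5,1],[6,6],[8,2],[9,1],[10,1],[10,4],[11,1],[11,4],[14,1],[15,5],[15,6],[18,1],[19,6],[21,2],[25,0],[25,1],[26,1],[26,4],[27,1],[27,4],[30,1],[31,5],[31,6],[32,1],[33,1],[33,4],[34,1],[34,4],[37,1],[38,5],[38,6],[40,1],[41,6],[43,2],[45,3],[47,0],[47,1],[48,6],[50,1],[51,1],[51,4],[54,1],[55,5],[55,6],[58,1]]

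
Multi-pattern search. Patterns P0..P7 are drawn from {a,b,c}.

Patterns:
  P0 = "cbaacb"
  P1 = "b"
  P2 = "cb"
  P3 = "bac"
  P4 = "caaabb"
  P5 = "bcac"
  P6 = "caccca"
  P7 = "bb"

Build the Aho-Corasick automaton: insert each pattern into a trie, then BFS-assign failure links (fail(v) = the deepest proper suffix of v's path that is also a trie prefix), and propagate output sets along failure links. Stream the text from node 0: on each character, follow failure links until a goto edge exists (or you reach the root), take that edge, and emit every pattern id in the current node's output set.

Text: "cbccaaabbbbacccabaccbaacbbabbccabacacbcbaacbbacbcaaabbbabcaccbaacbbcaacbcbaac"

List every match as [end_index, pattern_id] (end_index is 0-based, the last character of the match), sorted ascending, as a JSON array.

Construct AC machine:
Trie (insert patterns):
  0='ε' goto b→7 c→1
  1='c' goto a→10 b→2
  2='cb' goto a→3  [P2 ends]
  3='cba' goto a→4
  4='cbaa' goto c→5
  5='cbaac' goto b→6
  6='cbaacb' goto ·  [P0 ends]
  7='b' goto a→8 b→22 c→15  [P1 ends]
  8='ba' goto c→9
  9='bac' goto ·  [P3 ends]
  10='ca' goto a→11 c→18
  11='caa' goto a→12
  12='caaa' goto b→13
  13='caaab' goto b→14
  14='caaabb' goto ·  [P4 ends]
  15='bc' goto a→16
  16='bca' goto c→17
  17='bcac' goto ·  [P5 ends]
  18='cac' goto c→19
  19='cacc' goto c→20
  20='caccc' goto a→21
  21='caccca' goto ·  [P6 ends]
  22='bb' goto ·  [P7 ends]

BFS fail/out derivation:
  n1('c'): parent n0 fail=0; on 'c' 0 → fail=0;  out ∅∪∅=∅
  n7('b'): parent n0 fail=0; on 'b' 0 → fail=0;  out {1}∪∅={1}
  n2('cb'): parent n1 fail=0; on 'b' 0 → fail=7;  out {2}∪{1}={1,2}
  n8('ba'): parent n7 fail=0; on 'a' 0 → fail=0;  out ∅∪∅=∅
  n10('ca'): parent n1 fail=0; on 'a' 0 → fail=0;  out ∅∪∅=∅
  n15('bc'): parent n7 fail=0; on 'c' 0 → fail=1;  out ∅∪∅=∅
  n22('bb'): parent n7 fail=0; on 'b' 0 → fail=7;  out {7}∪{1}={1,7}
  n3('cba'): parent n2 fail=7; on 'a' 7 → fail=8;  out ∅∪∅=∅
  n9('bac'): parent n8 fail=0; on 'c' 0 → fail=1;  out {3}∪∅={3}
  n11('caa'): parent n10 fail=0; on 'a' 0 → fail=0;  out ∅∪∅=∅
  n16('bca'): parent n15 fail=1; on 'a' 1 → fail=10;  out ∅∪∅=∅
  n18('cac'): parent n10 fail=0; on 'c' 0 → fail=1;  out ∅∪∅=∅
  n4('cbaa'): parent n3 fail=8; on 'a' 8→0 → fail=0;  out ∅∪∅=∅
  n12('caaa'): parent n11 fail=0; on 'a' 0 → fail=0;  out ∅∪∅=∅
  n17('bcac'): parent n16 fail=10; on 'c' 10 → fail=18;  out {5}∪∅={5}
  n19('cacc'): parent n18 fail=1; on 'c' 1→0 → fail=1;  out ∅∪∅=∅
  n5('cbaac'): parent n4 fail=0; on 'c' 0 → fail=1;  out ∅∪∅=∅
  n13('caaab'): parent n12 fail=0; on 'b' 0 → fail=7;  out ∅∪{1}={1}
  n20('caccc'): parent n19 fail=1; on 'c' 1→0 → fail=1;  out ∅∪∅=∅
  n6('cbaacb'): parent n5 fail=1; on 'b' 1 → fail=2;  out {0}∪{1,2}={0,1,2}
  n14('caaabb'): parent n13 fail=7; on 'b' 7 → fail=22;  out {4}∪{1,7}={1,4,7}
  n21('caccca'): parent n20 fail=1; on 'a' 1 → fail=10;  out {6}∪∅={6}

Text stream:
i=0 'c': node 0→1
i=1 'b': node 1→2  emit P1@[1:1],P2@[0:1]
i=2 'c': node 2→15 (via fail)
i=3 'c': node 15→1 (via fail)
i=4 'a': node 1→10
i=5 'a': node 10→11
i=6 'a': node 11→12
i=7 'b': node 12→13  emit P1@[7:7]
i=8 'b': node 13→14  emit P1@[8:8],P4@[3:8],P7@[7:8]
i=9 'b': node 14→22 (via fail)  emit P1@[9:9],P7@[8:9]
i=10 'b': node 22→22 (via fail)  emit P1@[10:10],P7@[9:10]
i=11 'a': node 22→8 (via fail)
i=12 'c': node 8→9  emit P3@[10:12]
i=13 'c': node 9→1 (via fail)
i=14 'c': node 1→1 (via fail)
i=15 'a': node 1→10
i=16 'b': node 10→7 (via fail)  emit P1@[16:16]
i=17 'a': node 7→8
i=18 'c': node 8→9  emit P3@[16:18]
i=19 'c': node 9→1 (via fail)
i=20 'b': node 1→2  emit P1@[20:20],P2@[19:20]
i=21 'a': node 2→3
i=22 'a': node 3→4
i=23 'c': node 4→5
i=24 'b': node 5→6  emit P0@[19:24],P1@[24:24],P2@[23:24]
i=25 'b': node 6→22 (via fail)  emit P1@[25:25],P7@[24:25]
i=26 'a': node 22→8 (via fail)
i=27 'b': node 8→7 (via fail)  emit P1@[27:27]
i=28 'b': node 7→22  emit P1@[28:28],P7@[27:28]
i=29 'c': node 22→15 (via fail)
i=30 'c': node 15→1 (via fail)
i=31 'a': node 1→10
i=32 'b': node 10→7 (via fail)  emit P1@[32:32]
i=33 'a': node 7→8
i=34 'c': node 8→9  emit P3@[32:34]
i=35 'a': node 9→10 (via fail)
i=36 'c': node 10→18
i=37 'b': node 18→2 (via fail)  emit P1@[37:37],P2@[36:37]
i=38 'c': node 2→15 (via fail)
i=39 'b': node 15→2 (via fail)  emit P1@[39:39],P2@[38:39]
i=40 'a': node 2→3
i=41 'a': node 3→4
i=42 'c': node 4→5
i=43 'b': node 5→6  emit P0@[38:43],P1@[43:43],P2@[42:43]
i=44 'b': node 6→22 (via fail)  emit P1@[44:44],P7@[43:44]
i=45 'a': node 22→8 (via fail)
i=46 'c': node 8→9  emit P3@[44:46]
i=47 'b': node 9→2 (via fail)  emit P1@[47:47],P2@[46:47]
i=48 'c': node 2→15 (via fail)
i=49 'a': node 15→16
i=50 'a': node 16→11 (via fail)
i=51 'a': node 11→12
i=52 'b': node 12→13  emit P1@[52:52]
i=53 'b': node 13→14  emit P1@[53:53],P4@[48:53],P7@[52:53]
i=54 'b': node 14→22 (via fail)  emit P1@[54:54],P7@[53:54]
i=55 'a': node 22→8 (via fail)
i=56 'b': node 8→7 (via fail)  emit P1@[56:56]
i=57 'c': node 7→15
i=58 'a': node 15→16
i=59 'c': node 16→17  emit P5@[56:59]
i=60 'c': node 17→19 (via fail)
i=61 'b': node 19→2 (via fail)  emit P1@[61:61],P2@[60:61]
i=62 'a': node 2→3
i=63 'a': node 3→4
i=64 'c': node 4→5
i=65 'b': node 5→6  emit P0@[60:65],P1@[65:65],P2@[64:65]
i=66 'b': node 6→22 (via fail)  emit P1@[66:66],P7@[65:66]
i=67 'c': node 22→15 (via fail)
i=68 'a': node 15→16
i=69 'a': node 16→11 (via fail)
i=70 'c': node 11→1 (via fail)
i=71 'b': node 1→2  emit P1@[71:71],P2@[70:71]
i=72 'c': node 2→15 (via fail)
i=73 'b': node 15→2 (via fail)  emit P1@[73:73],P2@[72:73]
i=74 'a': node 2→3
i=75 'a': node 3→4
i=76 'c': node 4→5

Result: [[1,1],[1,2],[7,1],[8,1],[8,4],[8,7],[9,1],[9,7],[10,1],[10,7],[12,3],[16,1],[18,3],[20,1],[20,2],[24,0],[24,1],[24,2],[25,1],[25,7],[27,1],[28,1],[28,7],[32,1],[34,3],[37,1],[37,2],[39,1],[39,2],[43,0],[43,1],[43,2],[44,1],[44,7],[46,3],[47,1],[47,2],[52,1],[53,1],[53,4],[53,7],[54,1],[54,7],[56,1],[59,5],[61,1],[61,2],[65,0],[65,1],[65,2],[66,1],[66,7],[71,1],[71,2],[73,1],[73,2]]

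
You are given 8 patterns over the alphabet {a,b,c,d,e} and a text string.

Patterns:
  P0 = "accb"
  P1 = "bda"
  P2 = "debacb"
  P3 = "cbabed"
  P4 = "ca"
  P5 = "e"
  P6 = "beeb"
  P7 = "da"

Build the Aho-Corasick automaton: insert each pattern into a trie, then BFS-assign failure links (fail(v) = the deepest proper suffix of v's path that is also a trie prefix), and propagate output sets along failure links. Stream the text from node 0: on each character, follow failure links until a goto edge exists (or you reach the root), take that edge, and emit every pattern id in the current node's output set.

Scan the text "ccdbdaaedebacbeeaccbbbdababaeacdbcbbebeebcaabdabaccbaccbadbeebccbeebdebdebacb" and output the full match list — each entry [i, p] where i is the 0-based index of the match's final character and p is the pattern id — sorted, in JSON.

Construct AC machine:
Trie nodes:
  n0 'ε': a→1 b→5 c→14 d→8 e→21
  n1 'a': c→2
  n2 'ac': c→3
  n3 'acc': b→4
  n4 'accb': ·  ←P0
  n5 'b': d→6 e→22
  n6 'bd': a→7
  n7 'bda': ·  ←P1
  n8 'd': a→25 e→9
  n9 'de': b→10
  n10 'deb': a→11
  n11 'deba': c→12
  n12 'debac': b→13
  n13 'debacb': ·  ←P2
  n14 'c': a→20 b→15
  n15 'cb': a→16
  n16 'cba': b→17
  n17 'cbab': e→18
  n18 'cbabe': d→19
  n19 'cbabed': ·  ←P3
  n20 'ca': ·  ←P4
  n21 'e': ·  ←P5
  n22 'be': e→23
  n23 'bee': b→24
  n24 'beeb': ·  ←P6
  n25 'da': ·  ←P7

Failure links (BFS by depth):
  fail(1) 'a': from fail(0)=0 chase 'a': 0 ⇒ 0;  out=∅∪out(0)=∅
  fail(5) 'b': from fail(0)=0 chase 'b': 0 ⇒ 0;  out=∅∪out(0)=∅
  fail(8) 'd': from fail(0)=0 chase 'd': 0 ⇒ 0;  out=∅∪out(0)=∅
  fail(14) 'c': from fail(0)=0 chase 'c': 0 ⇒ 0;  out=∅∪out(0)=∅
  fail(21) 'e': from fail(0)=0 chase 'e': 0 ⇒ 0;  out={5}∪out(0)={5}
  fail(2) 'ac': from fail(1)=0 chase 'c': 0 ⇒ 14;  out=∅∪out(14)=∅
  fail(6) 'bd': from fail(5)=0 chase 'd': 0 ⇒ 8;  out=∅∪out(8)=∅
  fail(9) 'de': from fail(8)=0 chase 'e': 0 ⇒ 21;  out=∅∪out(21)={5}
  fail(15) 'cb': from fail(14)=0 chase 'b': 0 ⇒ 5;  out=∅∪out(5)=∅
  fail(20) 'ca': from fail(14)=0 chase 'a': 0 ⇒ 1;  out={4}∪out(1)={4}
  fail(22) 'be': from fail(5)=0 chase 'e': 0 ⇒ 21;  out=∅∪out(21)={5}
  fail(25) 'da': from fail(8)=0 chase 'a': 0 ⇒ 1;  out={7}∪out(1)={7}
  fail(3) 'acc': from fail(2)=14 chase 'c': 14→0 ⇒ 14;  out=∅∪out(14)=∅
  fail(7) 'bda': from fail(6)=8 chase 'a': 8 ⇒ 25;  out={1}∪out(25)={1,7}
  fail(10) 'deb': from fail(9)=21 chase 'b': 21→0 ⇒ 5;  out=∅∪out(5)=∅
  fail(16) 'cba': from fail(15)=5 chase 'a': 5→0 ⇒ 1;  out=∅∪out(1)=∅
  fail(23) 'bee': from fail(22)=21 chase 'e': 21→0 ⇒ 21;  out=∅∪out(21)={5}
  fail(4) 'accb': from fail(3)=14 chase 'b': 14 ⇒ 15;  out={0}∪out(15)={0}
  fail(11) 'deba': from fail(10)=5 chase 'a': 5→0 ⇒ 1;  out=∅∪out(1)=∅
  fail(17) 'cbab': from fail(16)=1 chase 'b': 1→0 ⇒ 5;  out=∅∪out(5)=∅
  fail(24) 'beeb': from fail(23)=21 chase 'b': 21→0 ⇒ 5;  out={6}∪out(5)={6}
  fail(12) 'debac': from fail(11)=1 chase 'c': 1 ⇒ 2;  out=∅∪out(2)=∅
  fail(18) 'cbabe': from fail(17)=5 chase 'e': 5 ⇒ 22;  out=∅∪out(22)={5}
  fail(13) 'debacb': from fail(12)=2 chase 'b': 2→14 ⇒ 15;  out={2}∪out(15)={2}
  fail(19) 'cbabed': from fail(18)=22 chase 'd': 22→21→0 ⇒ 8;  out={3}∪out(8)={3}

Scan:
i=0 'c': node 0→14
i=1 'c': node 14→14 (fail-walked)
i=2 'd': node 14→8 (fail-walked)
i=3 'b': node 8→5 (fail-walked)
i=4 'd': node 5→6
i=5 'a': node 6→7  emit P1@[3:5],P7@[4:5]
i=6 'a': node 7→1 (fail-walked)
i=7 'e': node 1→21 (fail-walked)  emit P5@[7:7]
i=8 'd': node 21→8 (fail-walked)
i=9 'e': node 8→9  emit P5@[9:9]
i=10 'b': node 9→10
i=11 'a': node 10→11
i=12 'c': node 11→12
i=13 'b': node 12→13  emit P2@[8:13]
i=14 'e': node 13→22 (fail-walked)  emit P5@[14:14]
i=15 'e': node 22→23  emit P5@[15:15]
i=16 'a': node 23→1 (fail-walked)
i=17 'c': node 1→2
i=18 'c': node 2→3
i=19 'b': node 3→4  emit P0@[16:19]
i=20 'b': node 4→5 (fail-walked)
i=21 'b': node 5→5 (fail-walked)
i=22 'd': node 5→6
i=23 'a': node 6→7  emit P1@[21:23],P7@[22:23]
i=24 'b': node 7→5 (fail-walked)
i=25 'a': node 5→1 (fail-walked)
i=26 'b': node 1→5 (fail-walked)
i=27 'a': node 5→1 (fail-walked)
i=28 'e': node 1→21 (fail-walked)  emit P5@[28:28]
i=29 'a': node 21→1 (fail-walked)
i=30 'c': node 1→2
i=31 'd': node 2→8 (fail-walked)
i=32 'b': node 8→5 (fail-walked)
i=33 'c': node 5→14 (fail-walked)
i=34 'b': node 14→15
i=35 'b': node 15→5 (fail-walked)
i=36 'e': node 5→22  emit P5@[36:36]
i=37 'b': node 22→5 (fail-walked)
i=38 'e': node 5→22  emit P5@[38:38]
i=39 'e': node 22→23  emit P5@[39:39]
i=40 'b': node 23→24  emit P6@[37:40]
i=41 'c': node 24→14 (fail-walked)
i=42 'a': node 14→20  emit P4@[41:42]
i=43 'a': node 20→1 (fail-walked)
i=44 'b': node 1→5 (fail-walked)
i=45 'd': node 5→6
i=46 'a': node 6→7  emit P1@[44:46],P7@[45:46]
i=47 'b': node 7→5 (fail-walked)
i=48 'a': node 5→1 (fail-walked)
i=49 'c': node 1→2
i=50 'c': node 2→3
i=51 'b': node 3→4  emit P0@[48:51]
i=52 'a': node 4→16 (fail-walked)
i=53 'c': node 16→2 (fail-walked)
i=54 'c': node 2→3
i=55 'b': node 3→4  emit P0@[52:55]
i=56 'a': node 4→16 (fail-walked)
i=57 'd': node 16→8 (fail-walked)
i=58 'b': node 8→5 (fail-walked)
i=59 'e': node 5→22  emit P5@[59:59]
i=60 'e': node 22→23  emit P5@[60:60]
i=61 'b': node 23→24  emit P6@[58:61]
i=62 'c': node 24→14 (fail-walked)
i=63 'c': node 14→14 (fail-walked)
i=64 'b': node 14→15
i=65 'e': node 15→22 (fail-walked)  emit P5@[65:65]
i=66 'e': node 22→23  emit P5@[66:66]
i=67 'b': node 23→24  emit P6@[64:67]
i=68 'd': node 24→6 (fail-walked)
i=69 'e': node 6→9 (fail-walked)  emit P5@[69:69]
i=70 'b': node 9→10
i=71 'd': node 10→6 (fail-walked)
i=72 'e': node 6→9 (fail-walked)  emit P5@[72:72]
i=73 'b': node 9→10
i=74 'a': node 10→11
i=75 'c': node 11→12
i=76 'b': node 12→13  emit P2@[71:76]

Matches: [[5,1],[5,7],[7,5],[9,5],[13,2],[14,5],[15,5],[19,0],[23,1],[23,7],[28,5],[36,5],[38,5],[39,5],[40,6],[42,4],[46,1],[46,7],[51,0],[55,0],[59,5],[60,5],[61,6],[65,5],[66,5],[67,6],[69,5],[72,5],[76,2]]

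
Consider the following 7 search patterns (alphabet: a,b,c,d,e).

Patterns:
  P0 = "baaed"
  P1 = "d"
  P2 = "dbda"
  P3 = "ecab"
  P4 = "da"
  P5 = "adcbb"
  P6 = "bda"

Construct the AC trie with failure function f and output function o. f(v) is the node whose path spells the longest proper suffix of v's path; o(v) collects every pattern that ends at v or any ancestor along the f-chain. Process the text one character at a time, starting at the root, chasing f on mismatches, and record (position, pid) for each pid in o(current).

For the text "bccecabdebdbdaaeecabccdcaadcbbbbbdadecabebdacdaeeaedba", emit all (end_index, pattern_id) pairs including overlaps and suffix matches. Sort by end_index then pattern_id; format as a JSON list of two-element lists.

Construct AC machine:
Trie (insert patterns):
  0='ε' goto a→15 b→1 d→6 e→10
  1='b' goto a→2 d→20
  2='ba' goto a→3
  3='baa' goto e→4
  4='baae' goto d→5
  5='baaed' goto ·  [P0 ends]
  6='d' goto a→14 b→7  [P1 ends]
  7='db' goto d→8
  8='dbd' goto a→9
  9='dbda' goto ·  [P2 ends]
  10='e' goto c→11
  11='ec' goto a→12
  12='eca' goto b→13
  13='ecab' goto ·  [P3 ends]
  14='da' goto ·  [P4 ends]
  15='a' goto d→16
  16='ad' goto c→17
  17='adc' goto b→18
  18='adcb' goto b→19
  19='adcbb' goto ·  [P5 ends]
  20='bd' goto a→21
  21='bda' goto ·  [P6 ends]

BFS fail/out derivation:
  fail(1) 'b': from fail(0)=0 chase 'b': 0 ⇒ 0;  out=∅∪out(0)=∅
  fail(6) 'd': from fail(0)=0 chase 'd': 0 ⇒ 0;  out={1}∪out(0)={1}
  fail(10) 'e': from fail(0)=0 chase 'e': 0 ⇒ 0;  out=∅∪out(0)=∅
  fail(15) 'a': from fail(0)=0 chase 'a': 0 ⇒ 0;  out=∅∪out(0)=∅
  fail(2) 'ba': from fail(1)=0 chase 'a': 0 ⇒ 15;  out=∅∪out(15)=∅
  fail(7) 'db': from fail(6)=0 chase 'b': 0 ⇒ 1;  out=∅∪out(1)=∅
  fail(11) 'ec': from fail(10)=0 chase 'c': 0 ⇒ 0;  out=∅∪out(0)=∅
  fail(14) 'da': from fail(6)=0 chase 'a': 0 ⇒ 15;  out={4}∪out(15)={4}
  fail(16) 'ad': from fail(15)=0 chase 'd': 0 ⇒ 6;  out=∅∪out(6)={1}
  fail(20) 'bd': from fail(1)=0 chase 'd': 0 ⇒ 6;  out=∅∪out(6)={1}
  fail(3) 'baa': from fail(2)=15 chase 'a': 15→0 ⇒ 15;  out=∅∪out(15)=∅
  fail(8) 'dbd': from fail(7)=1 chase 'd': 1 ⇒ 20;  out=∅∪out(20)={1}
  fail(12) 'eca': from fail(11)=0 chase 'a': 0 ⇒ 15;  out=∅∪out(15)=∅
  fail(17) 'adc': from fail(16)=6 chase 'c': 6→0 ⇒ 0;  out=∅∪out(0)=∅
  fail(21) 'bda': from fail(20)=6 chase 'a': 6 ⇒ 14;  out={6}∪out(14)={4,6}
  fail(4) 'baae': from fail(3)=15 chase 'e': 15→0 ⇒ 10;  out=∅∪out(10)=∅
  fail(9) 'dbda': from fail(8)=20 chase 'a': 20 ⇒ 21;  out={2}∪out(21)={2,4,6}
  fail(13) 'ecab': from fail(12)=15 chase 'b': 15→0 ⇒ 1;  out={3}∪out(1)={3}
  fail(18) 'adcb': from fail(17)=0 chase 'b': 0 ⇒ 1;  out=∅∪out(1)=∅
  fail(5) 'baaed': from fail(4)=10 chase 'd': 10→0 ⇒ 6;  out={0}∪out(6)={0,1}
  fail(19) 'adcbb': from fail(18)=1 chase 'b': 1→0 ⇒ 1;  out={5}∪out(1)={5}

Scan:
i=0 'b': node 0→1
i=1 'c': node 1→0 ·f
i=2 'c': node 0→0
i=3 'e': node 0→10
i=4 'c': node 10→11
i=5 'a': node 11→12
i=6 'b': node 12→13  ** P3@[3:6]
i=7 'd': node 13→20 ·f  ** P1@[7:7]
i=8 'e': node 20→10 ·f
i=9 'b': node 10→1 ·f
i=10 'd': node 1→20  ** P1@[10:10]
i=11 'b': node 20→7 ·f
i=12 'd': node 7→8  ** P1@[12:12]
i=13 'a': node 8→9  ** P2@[10:13],P4@[12:13],P6@[11:13]
i=14 'a': node 9→15 ·f
i=15 'e': node 15→10 ·f
i=16 'e': node 10→10 ·f
i=17 'c': node 10→11
i=18 'a': node 11→12
i=19 'b': node 12→13  ** P3@[16:19]
i=20 'c': node 13→0 ·f
i=21 'c': node 0→0
i=22 'd': node 0→6  ** P1@[22:22]
i=23 'c': node 6→0 ·f
i=24 'a': node 0→15
i=25 'a': node 15→15 ·f
i=26 'd': node 15→16  ** P1@[26:26]
i=27 'c': node 16→17
i=28 'b': node 17→18
i=29 'b': node 18→19  ** P5@[25:29]
i=30 'b': node 19→1 ·f
i=31 'b': node 1→1 ·f
i=32 'b': node 1→1 ·f
i=33 'd': node 1→20  ** P1@[33:33]
i=34 'a': node 20→21  ** P4@[33:34],P6@[32:34]
i=35 'd': node 21→16 ·f  ** P1@[35:35]
i=36 'e': node 16→10 ·f
i=37 'c': node 10→11
i=38 'a': node 11→12
i=39 'b': node 12→13  ** P3@[36:39]
i=40 'e': node 13→10 ·f
i=41 'b': node 10→1 ·f
i=42 'd': node 1→20  ** P1@[42:42]
i=43 'a': node 20→21  ** P4@[42:43],P6@[41:43]
i=44 'c': node 21→0 ·f
i=45 'd': node 0→6  ** P1@[45:45]
i=46 'a': node 6→14  ** P4@[45:46]
i=47 'e': node 14→10 ·f
i=48 'e': node 10→10 ·f
i=49 'a': node 10→15 ·f
i=50 'e': node 15→10 ·f
i=51 'd': node 10→6 ·f  ** P1@[51:51]
i=52 'b': node 6→7
i=53 'a': node 7→2 ·f

Result: [[6,3],[7,1],[10,1],[12,1],[13,2],[13,4],[13,6],[19,3],[22,1],[26,1],[29,5],[33,1],[34,4],[34,6],[35,1],[39,3],[42,1],[43,4],[43,6],[45,1],[46,4],[51,1]]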